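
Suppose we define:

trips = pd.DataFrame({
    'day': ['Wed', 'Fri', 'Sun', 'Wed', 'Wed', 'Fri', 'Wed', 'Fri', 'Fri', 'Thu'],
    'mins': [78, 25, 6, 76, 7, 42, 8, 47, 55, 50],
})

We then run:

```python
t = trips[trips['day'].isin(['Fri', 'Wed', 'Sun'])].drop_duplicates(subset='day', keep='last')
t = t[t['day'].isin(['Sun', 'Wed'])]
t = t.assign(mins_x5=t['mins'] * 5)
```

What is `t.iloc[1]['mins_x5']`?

filter rows where day in ['Fri', 'Wed', 'Sun']:
   day  mins
0  Wed    78
1  Fri    25
2  Sun     6
3  Wed    76
4  Wed     7
5  Fri    42
6  Wed     8
7  Fri    47
8  Fri    55
drop duplicate day (keep=last):
   day  mins
2  Sun     6
6  Wed     8
8  Fri    55
filter rows where day in ['Sun', 'Wed']:
   day  mins
2  Sun     6
6  Wed     8
add column mins_x5 = t['mins'] * 5:
   day  mins  mins_x5
2  Sun     6       30
6  Wed     8       40

40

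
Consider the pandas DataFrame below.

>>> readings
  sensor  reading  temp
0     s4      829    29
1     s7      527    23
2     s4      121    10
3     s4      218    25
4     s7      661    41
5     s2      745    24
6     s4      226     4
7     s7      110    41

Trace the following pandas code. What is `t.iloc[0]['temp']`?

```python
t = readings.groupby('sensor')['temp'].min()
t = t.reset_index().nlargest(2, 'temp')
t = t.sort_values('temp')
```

23

group by sensor, min of temp:
sensor
s2    24
s4     4
s7    23
Name: temp, dtype: int64
reset_index():
  sensor  temp
0     s2    24
1     s4     4
2     s7    23
take 2 rows with largest temp:
  sensor  temp
0     s2    24
2     s7    23
sort by temp:
  sensor  temp
2     s7    23
0     s2    24
value at position 0, column 'temp' → 23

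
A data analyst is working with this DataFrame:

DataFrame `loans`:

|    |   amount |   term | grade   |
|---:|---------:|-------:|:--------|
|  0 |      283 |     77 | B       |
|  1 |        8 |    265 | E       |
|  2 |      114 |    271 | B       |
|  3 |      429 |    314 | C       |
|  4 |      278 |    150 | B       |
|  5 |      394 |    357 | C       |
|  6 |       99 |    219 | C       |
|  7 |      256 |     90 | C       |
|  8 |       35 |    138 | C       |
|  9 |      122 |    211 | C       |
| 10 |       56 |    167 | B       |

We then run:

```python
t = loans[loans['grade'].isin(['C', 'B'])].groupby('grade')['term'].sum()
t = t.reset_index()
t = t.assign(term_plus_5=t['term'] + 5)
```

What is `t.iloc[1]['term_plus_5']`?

1334

filter rows where grade in ['C', 'B']:
    amount  term grade
0      283    77     B
2      114   271     B
3      429   314     C
4      278   150     B
5      394   357     C
6       99   219     C
7      256    90     C
8       35   138     C
9      122   211     C
10      56   167     B
group by grade, sum of term:
grade
B     665
C    1329
Name: term, dtype: int64
reset_index():
  grade  term
0     B   665
1     C  1329
add column term_plus_5 = t['term'] + 5:
  grade  term  term_plus_5
0     B   665          670
1     C  1329         1334
Taking the value at position 1, column 'term_plus_5' gives 1334.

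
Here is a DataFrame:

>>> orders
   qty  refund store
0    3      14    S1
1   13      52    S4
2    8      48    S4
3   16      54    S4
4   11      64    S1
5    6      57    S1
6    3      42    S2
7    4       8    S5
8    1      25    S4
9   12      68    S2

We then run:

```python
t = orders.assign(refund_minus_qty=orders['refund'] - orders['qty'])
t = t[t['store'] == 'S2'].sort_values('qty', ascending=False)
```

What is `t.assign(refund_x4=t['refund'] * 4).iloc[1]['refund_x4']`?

168

add column refund_minus_qty = orders['refund'] - orders['qty']:
   qty  refund store  refund_minus_qty
0    3      14    S1                11
1   13      52    S4                39
2    8      48    S4                40
3   16      54    S4                38
4   11      64    S1                53
5    6      57    S1                51
6    3      42    S2                39
7    4       8    S5                 4
8    1      25    S4                24
9   12      68    S2                56
filter rows where store == 'S2':
   qty  refund store  refund_minus_qty
6    3      42    S2                39
9   12      68    S2                56
sort by qty descending:
   qty  refund store  refund_minus_qty
9   12      68    S2                56
6    3      42    S2                39
add column refund_x4 = t['refund'] * 4:
   qty  refund store  refund_minus_qty  refund_x4
9   12      68    S2                56        272
6    3      42    S2                39        168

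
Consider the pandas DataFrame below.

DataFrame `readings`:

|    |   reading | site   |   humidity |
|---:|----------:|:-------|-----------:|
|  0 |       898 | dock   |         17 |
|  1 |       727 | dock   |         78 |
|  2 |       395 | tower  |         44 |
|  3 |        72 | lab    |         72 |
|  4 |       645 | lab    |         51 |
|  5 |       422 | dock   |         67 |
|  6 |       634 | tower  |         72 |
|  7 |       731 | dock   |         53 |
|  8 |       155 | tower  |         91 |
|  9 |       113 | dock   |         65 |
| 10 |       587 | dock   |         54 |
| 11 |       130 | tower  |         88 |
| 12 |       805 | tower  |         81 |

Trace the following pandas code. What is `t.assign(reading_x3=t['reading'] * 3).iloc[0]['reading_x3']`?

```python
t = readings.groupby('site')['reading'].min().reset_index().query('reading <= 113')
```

339

group by site, min of reading:
site
dock     113
lab       72
tower    130
Name: reading, dtype: int64
reset_index():
    site  reading
0   dock      113
1    lab       72
2  tower      130
filter rows where reading <= 113:
   site  reading
0  dock      113
1   lab       72
add column reading_x3 = t['reading'] * 3:
   site  reading  reading_x3
0  dock      113         339
1   lab       72         216
Hence 339.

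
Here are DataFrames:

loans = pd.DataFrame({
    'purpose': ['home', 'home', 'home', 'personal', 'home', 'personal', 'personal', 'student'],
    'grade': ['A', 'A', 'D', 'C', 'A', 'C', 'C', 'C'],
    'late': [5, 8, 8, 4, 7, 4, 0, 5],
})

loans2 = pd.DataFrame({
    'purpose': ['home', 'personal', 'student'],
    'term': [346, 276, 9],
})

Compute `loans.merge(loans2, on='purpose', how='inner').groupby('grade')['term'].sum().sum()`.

merge on 'purpose' (how='inner') → 8 rows:
    purpose grade  late  term
0      home     A     5   346
1      home     A     8   346
2      home     D     8   346
3  personal     C     4   276
4      home     A     7   346
5  personal     C     4   276
6  personal     C     0   276
7   student     C     5     9
group by grade, sum of term:
grade
A    1038
C     837
D     346
Name: term, dtype: int64

2221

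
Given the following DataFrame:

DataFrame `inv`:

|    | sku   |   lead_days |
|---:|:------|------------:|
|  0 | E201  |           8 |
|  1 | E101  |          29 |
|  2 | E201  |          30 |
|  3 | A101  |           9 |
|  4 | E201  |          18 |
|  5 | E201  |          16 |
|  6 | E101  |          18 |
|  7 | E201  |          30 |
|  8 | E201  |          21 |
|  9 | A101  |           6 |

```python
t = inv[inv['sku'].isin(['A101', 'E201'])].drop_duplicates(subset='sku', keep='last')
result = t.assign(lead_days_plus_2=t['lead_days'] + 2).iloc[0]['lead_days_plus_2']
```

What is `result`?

filter rows where sku in ['A101', 'E201']:
    sku  lead_days
0  E201          8
2  E201         30
3  A101          9
4  E201         18
5  E201         16
7  E201         30
8  E201         21
9  A101          6
drop duplicate sku (keep=last):
    sku  lead_days
8  E201         21
9  A101          6
add column lead_days_plus_2 = t['lead_days'] + 2:
    sku  lead_days  lead_days_plus_2
8  E201         21                23
9  A101          6                 8

23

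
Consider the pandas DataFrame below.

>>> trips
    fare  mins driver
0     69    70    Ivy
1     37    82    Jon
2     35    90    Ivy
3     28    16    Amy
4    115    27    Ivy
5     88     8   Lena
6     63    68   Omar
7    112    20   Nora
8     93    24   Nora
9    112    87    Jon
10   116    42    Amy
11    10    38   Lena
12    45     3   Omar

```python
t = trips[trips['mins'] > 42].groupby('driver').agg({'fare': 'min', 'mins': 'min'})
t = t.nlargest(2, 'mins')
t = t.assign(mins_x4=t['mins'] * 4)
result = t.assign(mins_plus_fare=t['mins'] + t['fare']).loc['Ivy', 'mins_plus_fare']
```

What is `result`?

105

filter rows where mins > 42:
   fare  mins driver
0    69    70    Ivy
1    37    82    Jon
2    35    90    Ivy
6    63    68   Omar
9   112    87    Jon
group by driver: min(fare), min(mins):
        fare  mins
driver            
Ivy       35    70
Jon       37    82
Omar      63    68
take 2 rows with largest mins:
        fare  mins
driver            
Jon       37    82
Ivy       35    70
add column mins_x4 = t['mins'] * 4:
        fare  mins  mins_x4
driver                     
Jon       37    82      328
Ivy       35    70      280
add column mins_plus_fare = t['mins'] + t['fare']:
        fare  mins  mins_x4  mins_plus_fare
driver                                     
Jon       37    82      328             119
Ivy       35    70      280             105
Then the value at row 'Ivy', column 'mins_plus_fare': 105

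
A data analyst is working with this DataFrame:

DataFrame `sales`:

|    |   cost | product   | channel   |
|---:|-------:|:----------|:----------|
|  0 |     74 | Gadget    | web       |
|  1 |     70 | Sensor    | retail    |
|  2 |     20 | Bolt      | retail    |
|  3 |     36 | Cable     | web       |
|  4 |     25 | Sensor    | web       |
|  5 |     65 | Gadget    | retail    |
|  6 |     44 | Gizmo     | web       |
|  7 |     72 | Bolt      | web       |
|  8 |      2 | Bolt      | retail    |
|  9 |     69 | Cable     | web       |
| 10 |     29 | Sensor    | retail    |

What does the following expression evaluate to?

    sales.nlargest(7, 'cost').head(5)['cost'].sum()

take 7 rows with largest cost:
   cost product channel
0    74  Gadget     web
7    72    Bolt     web
1    70  Sensor  retail
9    69   Cable     web
5    65  Gadget  retail
6    44   Gizmo     web
3    36   Cable     web
take first 5 rows:
   cost product channel
0    74  Gadget     web
7    72    Bolt     web
1    70  Sensor  retail
9    69   Cable     web
5    65  Gadget  retail
Reading off the sum of column 'cost', we get 350.

350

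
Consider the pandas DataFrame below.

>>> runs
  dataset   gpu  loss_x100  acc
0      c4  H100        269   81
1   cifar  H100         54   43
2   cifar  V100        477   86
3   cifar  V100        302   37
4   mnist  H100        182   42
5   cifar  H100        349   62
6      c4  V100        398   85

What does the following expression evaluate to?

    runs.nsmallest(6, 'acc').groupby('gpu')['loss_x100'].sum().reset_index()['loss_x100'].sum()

1554

take 6 rows with smallest acc:
  dataset   gpu  loss_x100  acc
3   cifar  V100        302   37
4   mnist  H100        182   42
1   cifar  H100         54   43
5   cifar  H100        349   62
0      c4  H100        269   81
6      c4  V100        398   85
group by gpu, sum of loss_x100:
gpu
H100    854
V100    700
Name: loss_x100, dtype: int64
reset_index():
    gpu  loss_x100
0  H100        854
1  V100        700
Then the sum of column 'loss_x100': 1554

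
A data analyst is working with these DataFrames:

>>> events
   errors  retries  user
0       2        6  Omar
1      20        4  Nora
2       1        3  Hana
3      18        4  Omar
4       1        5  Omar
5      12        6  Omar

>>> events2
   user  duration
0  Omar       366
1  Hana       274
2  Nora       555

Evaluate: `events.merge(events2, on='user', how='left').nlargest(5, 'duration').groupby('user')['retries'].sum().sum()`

merge on 'user' (how='left') → 6 rows:
   errors  retries  user  duration
0       2        6  Omar       366
1      20        4  Nora       555
2       1        3  Hana       274
3      18        4  Omar       366
4       1        5  Omar       366
5      12        6  Omar       366
take 5 rows with largest duration:
   errors  retries  user  duration
1      20        4  Nora       555
0       2        6  Omar       366
3      18        4  Omar       366
4       1        5  Omar       366
5      12        6  Omar       366
group by user, sum of retries:
user
Nora     4
Omar    21
Name: retries, dtype: int64
sum of the resulting series → 25

25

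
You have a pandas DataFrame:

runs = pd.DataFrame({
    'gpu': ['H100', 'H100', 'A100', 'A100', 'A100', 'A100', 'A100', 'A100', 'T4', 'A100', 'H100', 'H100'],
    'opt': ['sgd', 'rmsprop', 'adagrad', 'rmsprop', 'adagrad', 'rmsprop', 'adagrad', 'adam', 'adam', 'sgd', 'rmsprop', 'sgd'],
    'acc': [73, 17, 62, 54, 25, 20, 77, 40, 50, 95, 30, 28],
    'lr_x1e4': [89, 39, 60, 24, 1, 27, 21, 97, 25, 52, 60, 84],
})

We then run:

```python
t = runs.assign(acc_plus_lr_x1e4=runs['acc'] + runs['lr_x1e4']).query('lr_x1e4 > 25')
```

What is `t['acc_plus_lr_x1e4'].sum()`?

add column acc_plus_lr_x1e4 = runs['acc'] + runs['lr_x1e4']:
     gpu      opt  acc  lr_x1e4  acc_plus_lr_x1e4
0   H100      sgd   73       89               162
1   H100  rmsprop   17       39                56
2   A100  adagrad   62       60               122
3   A100  rmsprop   54       24                78
4   A100  adagrad   25        1                26
5   A100  rmsprop   20       27                47
6   A100  adagrad   77       21                98
7   A100     adam   40       97               137
8     T4     adam   50       25                75
9   A100      sgd   95       52               147
10  H100  rmsprop   30       60                90
11  H100      sgd   28       84               112
filter rows where lr_x1e4 > 25:
     gpu      opt  acc  lr_x1e4  acc_plus_lr_x1e4
0   H100      sgd   73       89               162
1   H100  rmsprop   17       39                56
2   A100  adagrad   62       60               122
5   A100  rmsprop   20       27                47
7   A100     adam   40       97               137
9   A100      sgd   95       52               147
10  H100  rmsprop   30       60                90
11  H100      sgd   28       84               112
Reading off the sum of column 'acc_plus_lr_x1e4', we get 873.

873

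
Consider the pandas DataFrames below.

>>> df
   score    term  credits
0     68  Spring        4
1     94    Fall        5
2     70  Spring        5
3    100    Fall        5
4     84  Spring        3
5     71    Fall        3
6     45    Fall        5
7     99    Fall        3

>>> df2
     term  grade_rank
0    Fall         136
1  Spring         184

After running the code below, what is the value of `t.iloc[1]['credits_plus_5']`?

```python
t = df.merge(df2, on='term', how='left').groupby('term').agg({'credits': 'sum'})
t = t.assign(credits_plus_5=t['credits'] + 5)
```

17

merge on 'term' (how='left') → 8 rows:
   score    term  credits  grade_rank
0     68  Spring        4         184
1     94    Fall        5         136
2     70  Spring        5         184
3    100    Fall        5         136
4     84  Spring        3         184
5     71    Fall        3         136
6     45    Fall        5         136
7     99    Fall        3         136
group by term, sum of credits:
        credits
term           
Fall         21
Spring       12
add column credits_plus_5 = t['credits'] + 5:
        credits  credits_plus_5
term                           
Fall         21              26
Spring       12              17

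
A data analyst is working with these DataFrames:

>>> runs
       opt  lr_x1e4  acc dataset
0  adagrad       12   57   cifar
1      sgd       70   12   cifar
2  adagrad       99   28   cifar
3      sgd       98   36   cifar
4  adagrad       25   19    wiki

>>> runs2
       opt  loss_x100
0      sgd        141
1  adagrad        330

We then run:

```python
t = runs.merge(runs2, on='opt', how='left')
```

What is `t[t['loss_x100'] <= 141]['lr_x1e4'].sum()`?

168

merge on 'opt' (how='left') → 5 rows:
       opt  lr_x1e4  acc dataset  loss_x100
0  adagrad       12   57   cifar        330
1      sgd       70   12   cifar        141
2  adagrad       99   28   cifar        330
3      sgd       98   36   cifar        141
4  adagrad       25   19    wiki        330
filter rows where loss_x100 <= 141:
   opt  lr_x1e4  acc dataset  loss_x100
1  sgd       70   12   cifar        141
3  sgd       98   36   cifar        141
Hence 168.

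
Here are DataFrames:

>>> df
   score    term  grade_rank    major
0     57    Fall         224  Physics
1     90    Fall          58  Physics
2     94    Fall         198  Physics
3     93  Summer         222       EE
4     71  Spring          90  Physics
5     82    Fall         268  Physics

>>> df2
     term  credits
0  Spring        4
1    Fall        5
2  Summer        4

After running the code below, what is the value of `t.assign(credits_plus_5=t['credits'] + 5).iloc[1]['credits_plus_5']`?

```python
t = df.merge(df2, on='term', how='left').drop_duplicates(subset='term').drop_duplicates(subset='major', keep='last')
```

9

merge on 'term' (how='left') → 6 rows:
   score    term  grade_rank    major  credits
0     57    Fall         224  Physics        5
1     90    Fall          58  Physics        5
2     94    Fall         198  Physics        5
3     93  Summer         222       EE        4
4     71  Spring          90  Physics        4
5     82    Fall         268  Physics        5
drop duplicate term (keep=first):
   score    term  grade_rank    major  credits
0     57    Fall         224  Physics        5
3     93  Summer         222       EE        4
4     71  Spring          90  Physics        4
drop duplicate major (keep=last):
   score    term  grade_rank    major  credits
3     93  Summer         222       EE        4
4     71  Spring          90  Physics        4
add column credits_plus_5 = t['credits'] + 5:
   score    term  grade_rank    major  credits  credits_plus_5
3     93  Summer         222       EE        4               9
4     71  Spring          90  Physics        4               9
So iloc[1]['credits_plus_5'] = 9.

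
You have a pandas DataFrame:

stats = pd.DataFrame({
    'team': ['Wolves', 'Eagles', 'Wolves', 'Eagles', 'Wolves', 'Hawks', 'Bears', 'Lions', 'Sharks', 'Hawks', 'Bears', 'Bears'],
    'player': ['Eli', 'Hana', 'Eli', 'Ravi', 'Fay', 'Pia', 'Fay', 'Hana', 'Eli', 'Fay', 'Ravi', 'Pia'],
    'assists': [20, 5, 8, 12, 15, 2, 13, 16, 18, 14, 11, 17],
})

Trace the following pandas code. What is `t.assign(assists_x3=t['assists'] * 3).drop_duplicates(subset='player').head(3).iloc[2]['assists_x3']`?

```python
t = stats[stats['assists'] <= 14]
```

36

filter rows where assists <= 14:
      team player  assists
1   Eagles   Hana        5
2   Wolves    Eli        8
3   Eagles   Ravi       12
5    Hawks    Pia        2
6    Bears    Fay       13
9    Hawks    Fay       14
10   Bears   Ravi       11
add column assists_x3 = t['assists'] * 3:
      team player  assists  assists_x3
1   Eagles   Hana        5          15
2   Wolves    Eli        8          24
3   Eagles   Ravi       12          36
5    Hawks    Pia        2           6
6    Bears    Fay       13          39
9    Hawks    Fay       14          42
10   Bears   Ravi       11          33
drop duplicate player (keep=first):
     team player  assists  assists_x3
1  Eagles   Hana        5          15
2  Wolves    Eli        8          24
3  Eagles   Ravi       12          36
5   Hawks    Pia        2           6
6   Bears    Fay       13          39
take first 3 rows:
     team player  assists  assists_x3
1  Eagles   Hana        5          15
2  Wolves    Eli        8          24
3  Eagles   Ravi       12          36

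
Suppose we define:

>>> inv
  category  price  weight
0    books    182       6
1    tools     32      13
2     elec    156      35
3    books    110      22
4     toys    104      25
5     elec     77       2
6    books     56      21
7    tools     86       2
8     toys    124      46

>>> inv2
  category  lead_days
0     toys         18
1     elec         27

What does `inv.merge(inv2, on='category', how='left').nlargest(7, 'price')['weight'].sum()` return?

merge on 'category' (how='left') → 9 rows:
  category  price  weight  lead_days
0    books    182       6        NaN
1    tools     32      13        NaN
2     elec    156      35       27.0
3    books    110      22        NaN
4     toys    104      25       18.0
5     elec     77       2       27.0
6    books     56      21        NaN
7    tools     86       2        NaN
8     toys    124      46       18.0
take 7 rows with largest price:
  category  price  weight  lead_days
0    books    182       6        NaN
2     elec    156      35       27.0
8     toys    124      46       18.0
3    books    110      22        NaN
4     toys    104      25       18.0
7    tools     86       2        NaN
5     elec     77       2       27.0
Finally, sum of column 'weight' = 138.

138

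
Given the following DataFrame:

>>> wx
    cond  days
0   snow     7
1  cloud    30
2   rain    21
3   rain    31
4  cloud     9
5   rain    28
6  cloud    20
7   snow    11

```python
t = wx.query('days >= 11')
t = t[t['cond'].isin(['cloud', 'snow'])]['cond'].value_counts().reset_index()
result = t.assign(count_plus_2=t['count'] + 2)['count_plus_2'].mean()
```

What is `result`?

filter rows where days >= 11:
    cond  days
1  cloud    30
2   rain    21
3   rain    31
5   rain    28
6  cloud    20
7   snow    11
filter rows where cond in ['cloud', 'snow']:
    cond  days
1  cloud    30
6  cloud    20
7   snow    11
value_counts of cond:
cond
cloud    2
snow     1
Name: count, dtype: int64
reset_index():
    cond  count
0  cloud      2
1   snow      1
add column count_plus_2 = t['count'] + 2:
    cond  count  count_plus_2
0  cloud      2             4
1   snow      1             3

3.5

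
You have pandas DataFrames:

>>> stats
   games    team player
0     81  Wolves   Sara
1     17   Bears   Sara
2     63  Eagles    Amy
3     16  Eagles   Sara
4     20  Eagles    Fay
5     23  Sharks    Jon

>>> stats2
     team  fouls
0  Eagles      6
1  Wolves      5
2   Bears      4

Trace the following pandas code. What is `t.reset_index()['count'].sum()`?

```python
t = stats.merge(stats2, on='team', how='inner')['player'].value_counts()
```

5

merge on 'team' (how='inner') → 5 rows:
   games    team player  fouls
0     81  Wolves   Sara      5
1     17   Bears   Sara      4
2     63  Eagles    Amy      6
3     16  Eagles   Sara      6
4     20  Eagles    Fay      6
value_counts of player:
player
Sara    3
Amy     1
Fay     1
Name: count, dtype: int64
reset_index():
  player  count
0   Sara      3
1    Amy      1
2    Fay      1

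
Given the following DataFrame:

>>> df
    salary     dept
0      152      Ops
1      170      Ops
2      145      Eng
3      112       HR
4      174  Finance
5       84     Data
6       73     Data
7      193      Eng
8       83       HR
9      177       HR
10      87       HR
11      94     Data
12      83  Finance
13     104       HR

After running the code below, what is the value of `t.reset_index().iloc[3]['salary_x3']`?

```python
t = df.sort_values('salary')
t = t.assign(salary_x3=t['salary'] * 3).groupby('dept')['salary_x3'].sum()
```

1689

sort by salary:
    salary     dept
6       73     Data
8       83       HR
12      83  Finance
5       84     Data
10      87       HR
11      94     Data
13     104       HR
3      112       HR
2      145      Eng
0      152      Ops
1      170      Ops
4      174  Finance
9      177       HR
7      193      Eng
add column salary_x3 = t['salary'] * 3:
    salary     dept  salary_x3
6       73     Data        219
8       83       HR        249
12      83  Finance        249
5       84     Data        252
10      87       HR        261
11      94     Data        282
13     104       HR        312
3      112       HR        336
2      145      Eng        435
0      152      Ops        456
1      170      Ops        510
4      174  Finance        522
9      177       HR        531
7      193      Eng        579
group by dept, sum of salary_x3:
dept
Data        753
Eng        1014
Finance     771
HR         1689
Ops         966
Name: salary_x3, dtype: int64
reset_index():
      dept  salary_x3
0     Data        753
1      Eng       1014
2  Finance        771
3       HR       1689
4      Ops        966
Hence 1689.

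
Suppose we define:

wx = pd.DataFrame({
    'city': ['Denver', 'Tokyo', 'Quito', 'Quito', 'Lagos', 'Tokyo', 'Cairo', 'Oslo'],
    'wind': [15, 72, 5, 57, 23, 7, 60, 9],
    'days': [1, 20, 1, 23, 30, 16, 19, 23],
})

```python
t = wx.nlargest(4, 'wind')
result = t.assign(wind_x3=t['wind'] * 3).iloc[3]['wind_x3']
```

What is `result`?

take 4 rows with largest wind:
    city  wind  days
1  Tokyo    72    20
6  Cairo    60    19
3  Quito    57    23
4  Lagos    23    30
add column wind_x3 = t['wind'] * 3:
    city  wind  days  wind_x3
1  Tokyo    72    20      216
6  Cairo    60    19      180
3  Quito    57    23      171
4  Lagos    23    30       69
Reading off the value at position 3, column 'wind_x3', we get 69.

69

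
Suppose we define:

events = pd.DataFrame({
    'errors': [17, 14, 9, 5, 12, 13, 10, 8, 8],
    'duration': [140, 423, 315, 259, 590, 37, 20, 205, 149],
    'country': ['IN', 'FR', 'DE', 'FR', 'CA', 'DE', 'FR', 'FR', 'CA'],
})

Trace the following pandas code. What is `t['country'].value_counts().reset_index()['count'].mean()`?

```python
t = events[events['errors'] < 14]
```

2.33333333333

filter rows where errors < 14:
   errors  duration country
2       9       315      DE
3       5       259      FR
4      12       590      CA
5      13        37      DE
6      10        20      FR
7       8       205      FR
8       8       149      CA
value_counts of country:
country
FR    3
DE    2
CA    2
Name: count, dtype: int64
reset_index():
  country  count
0      FR      3
1      DE      2
2      CA      2
mean of column 'count' → 2.33333333333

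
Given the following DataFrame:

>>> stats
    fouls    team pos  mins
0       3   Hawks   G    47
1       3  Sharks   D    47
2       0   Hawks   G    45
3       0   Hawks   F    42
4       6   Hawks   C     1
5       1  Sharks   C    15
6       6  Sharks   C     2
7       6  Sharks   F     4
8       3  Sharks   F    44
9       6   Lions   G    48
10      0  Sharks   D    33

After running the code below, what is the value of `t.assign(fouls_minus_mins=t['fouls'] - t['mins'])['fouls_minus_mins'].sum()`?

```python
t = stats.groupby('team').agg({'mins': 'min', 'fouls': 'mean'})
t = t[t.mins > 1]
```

group by team: min(mins), mean(fouls):
        mins     fouls
team                  
Hawks      1  2.250000
Lions     48  6.000000
Sharks     2  3.166667
filter rows where mins > 1:
        mins     fouls
team                  
Lions     48  6.000000
Sharks     2  3.166667
add column fouls_minus_mins = t['fouls'] - t['mins']:
        mins     fouls  fouls_minus_mins
team                                    
Lions     48  6.000000        -42.000000
Sharks     2  3.166667          1.166667

-40.8333333333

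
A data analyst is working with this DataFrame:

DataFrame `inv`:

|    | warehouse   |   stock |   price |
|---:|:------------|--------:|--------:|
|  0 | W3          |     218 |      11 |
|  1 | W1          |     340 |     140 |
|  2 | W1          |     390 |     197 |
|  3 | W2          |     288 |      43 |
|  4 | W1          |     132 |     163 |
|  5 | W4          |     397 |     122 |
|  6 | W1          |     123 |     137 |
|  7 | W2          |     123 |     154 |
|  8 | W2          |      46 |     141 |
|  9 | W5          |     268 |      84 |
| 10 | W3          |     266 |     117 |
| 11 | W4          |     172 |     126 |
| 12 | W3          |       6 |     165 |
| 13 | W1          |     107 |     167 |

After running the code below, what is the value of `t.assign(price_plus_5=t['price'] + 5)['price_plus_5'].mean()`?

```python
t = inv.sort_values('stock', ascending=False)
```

131.214285714

sort by stock descending:
   warehouse  stock  price
5         W4    397    122
2         W1    390    197
1         W1    340    140
3         W2    288     43
9         W5    268     84
10        W3    266    117
0         W3    218     11
11        W4    172    126
4         W1    132    163
6         W1    123    137
7         W2    123    154
13        W1    107    167
8         W2     46    141
12        W3      6    165
add column price_plus_5 = t['price'] + 5:
   warehouse  stock  price  price_plus_5
5         W4    397    122           127
2         W1    390    197           202
1         W1    340    140           145
3         W2    288     43            48
9         W5    268     84            89
10        W3    266    117           122
0         W3    218     11            16
11        W4    172    126           131
4         W1    132    163           168
6         W1    123    137           142
7         W2    123    154           159
13        W1    107    167           172
8         W2     46    141           146
12        W3      6    165           170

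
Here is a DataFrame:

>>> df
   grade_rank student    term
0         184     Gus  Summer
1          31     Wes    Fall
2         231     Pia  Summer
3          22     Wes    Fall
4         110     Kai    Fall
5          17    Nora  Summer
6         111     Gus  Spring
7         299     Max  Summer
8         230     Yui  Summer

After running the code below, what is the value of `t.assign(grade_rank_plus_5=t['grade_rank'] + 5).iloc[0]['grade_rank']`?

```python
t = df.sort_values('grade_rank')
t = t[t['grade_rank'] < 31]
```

sort by grade_rank:
   grade_rank student    term
5          17    Nora  Summer
3          22     Wes    Fall
1          31     Wes    Fall
4         110     Kai    Fall
6         111     Gus  Spring
0         184     Gus  Summer
8         230     Yui  Summer
2         231     Pia  Summer
7         299     Max  Summer
filter rows where grade_rank < 31:
   grade_rank student    term
5          17    Nora  Summer
3          22     Wes    Fall
add column grade_rank_plus_5 = t['grade_rank'] + 5:
   grade_rank student    term  grade_rank_plus_5
5          17    Nora  Summer                 22
3          22     Wes    Fall                 27

17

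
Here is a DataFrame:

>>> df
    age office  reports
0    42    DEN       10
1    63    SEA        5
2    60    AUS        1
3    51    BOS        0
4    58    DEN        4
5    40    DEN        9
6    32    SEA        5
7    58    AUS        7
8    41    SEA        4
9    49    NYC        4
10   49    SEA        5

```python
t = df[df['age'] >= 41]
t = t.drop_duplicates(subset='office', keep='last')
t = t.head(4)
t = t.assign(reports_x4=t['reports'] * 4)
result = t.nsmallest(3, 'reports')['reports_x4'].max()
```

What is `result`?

16

filter rows where age >= 41:
    age office  reports
0    42    DEN       10
1    63    SEA        5
2    60    AUS        1
3    51    BOS        0
4    58    DEN        4
7    58    AUS        7
8    41    SEA        4
9    49    NYC        4
10   49    SEA        5
drop duplicate office (keep=last):
    age office  reports
3    51    BOS        0
4    58    DEN        4
7    58    AUS        7
9    49    NYC        4
10   49    SEA        5
take first 4 rows:
   age office  reports
3   51    BOS        0
4   58    DEN        4
7   58    AUS        7
9   49    NYC        4
add column reports_x4 = t['reports'] * 4:
   age office  reports  reports_x4
3   51    BOS        0           0
4   58    DEN        4          16
7   58    AUS        7          28
9   49    NYC        4          16
take 3 rows with smallest reports:
   age office  reports  reports_x4
3   51    BOS        0           0
4   58    DEN        4          16
9   49    NYC        4          16
Hence 16.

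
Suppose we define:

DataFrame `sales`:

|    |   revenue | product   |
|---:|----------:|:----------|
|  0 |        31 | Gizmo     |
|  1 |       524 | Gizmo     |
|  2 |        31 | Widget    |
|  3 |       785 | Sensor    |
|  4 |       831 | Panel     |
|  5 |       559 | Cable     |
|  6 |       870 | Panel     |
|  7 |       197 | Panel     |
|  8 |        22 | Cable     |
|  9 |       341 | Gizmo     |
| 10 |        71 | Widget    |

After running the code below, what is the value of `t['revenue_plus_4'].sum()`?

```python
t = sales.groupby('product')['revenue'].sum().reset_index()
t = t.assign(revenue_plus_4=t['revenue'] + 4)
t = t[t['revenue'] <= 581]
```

691

group by product, sum of revenue:
product
Cable      581
Gizmo      896
Panel     1898
Sensor     785
Widget     102
Name: revenue, dtype: int64
reset_index():
  product  revenue
0   Cable      581
1   Gizmo      896
2   Panel     1898
3  Sensor      785
4  Widget      102
add column revenue_plus_4 = t['revenue'] + 4:
  product  revenue  revenue_plus_4
0   Cable      581             585
1   Gizmo      896             900
2   Panel     1898            1902
3  Sensor      785             789
4  Widget      102             106
filter rows where revenue <= 581:
  product  revenue  revenue_plus_4
0   Cable      581             585
4  Widget      102             106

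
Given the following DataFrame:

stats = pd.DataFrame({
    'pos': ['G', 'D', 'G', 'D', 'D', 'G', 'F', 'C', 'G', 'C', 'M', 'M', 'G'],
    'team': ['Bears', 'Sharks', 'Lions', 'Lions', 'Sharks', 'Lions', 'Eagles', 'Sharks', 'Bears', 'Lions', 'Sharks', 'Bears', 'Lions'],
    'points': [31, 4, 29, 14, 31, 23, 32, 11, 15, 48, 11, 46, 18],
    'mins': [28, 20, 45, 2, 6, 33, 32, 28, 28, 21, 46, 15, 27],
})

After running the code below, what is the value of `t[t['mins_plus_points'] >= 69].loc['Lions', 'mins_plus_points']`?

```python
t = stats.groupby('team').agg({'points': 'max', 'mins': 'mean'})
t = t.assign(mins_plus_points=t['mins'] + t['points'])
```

73.6

group by team: max(points), mean(mins):
        points       mins
team                     
Bears       46  23.666667
Eagles      32  32.000000
Lions       48  25.600000
Sharks      31  25.000000
add column mins_plus_points = t['mins'] + t['points']:
        points       mins  mins_plus_points
team                                       
Bears       46  23.666667         69.666667
Eagles      32  32.000000         64.000000
Lions       48  25.600000         73.600000
Sharks      31  25.000000         56.000000
filter rows where mins_plus_points >= 69:
       points       mins  mins_plus_points
team                                      
Bears      46  23.666667         69.666667
Lions      48  25.600000         73.600000
Finally, value at row 'Lions', column 'mins_plus_points' = 73.6.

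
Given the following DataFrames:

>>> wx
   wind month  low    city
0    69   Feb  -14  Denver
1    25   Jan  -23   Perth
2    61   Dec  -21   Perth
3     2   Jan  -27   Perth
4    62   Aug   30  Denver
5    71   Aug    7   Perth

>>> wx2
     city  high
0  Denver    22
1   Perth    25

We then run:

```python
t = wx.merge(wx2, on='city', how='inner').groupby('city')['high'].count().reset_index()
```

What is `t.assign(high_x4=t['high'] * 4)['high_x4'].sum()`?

24

merge on 'city' (how='inner') → 6 rows:
   wind month  low    city  high
0    69   Feb  -14  Denver    22
1    25   Jan  -23   Perth    25
2    61   Dec  -21   Perth    25
3     2   Jan  -27   Perth    25
4    62   Aug   30  Denver    22
5    71   Aug    7   Perth    25
group by city, count of high:
city
Denver    2
Perth     4
Name: high, dtype: int64
reset_index():
     city  high
0  Denver     2
1   Perth     4
add column high_x4 = t['high'] * 4:
     city  high  high_x4
0  Denver     2        8
1   Perth     4       16
Hence 24.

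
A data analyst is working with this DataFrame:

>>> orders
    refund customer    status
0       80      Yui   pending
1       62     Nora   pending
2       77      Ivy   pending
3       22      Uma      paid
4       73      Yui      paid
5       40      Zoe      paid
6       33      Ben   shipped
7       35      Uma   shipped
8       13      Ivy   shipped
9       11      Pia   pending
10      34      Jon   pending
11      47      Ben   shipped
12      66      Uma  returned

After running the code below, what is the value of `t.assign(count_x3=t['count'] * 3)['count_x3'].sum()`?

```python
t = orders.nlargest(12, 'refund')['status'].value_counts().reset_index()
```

36

take 12 rows with largest refund:
    refund customer    status
0       80      Yui   pending
2       77      Ivy   pending
4       73      Yui      paid
12      66      Uma  returned
1       62     Nora   pending
11      47      Ben   shipped
5       40      Zoe      paid
7       35      Uma   shipped
10      34      Jon   pending
6       33      Ben   shipped
3       22      Uma      paid
8       13      Ivy   shipped
value_counts of status:
status
pending     4
shipped     4
paid        3
returned    1
Name: count, dtype: int64
reset_index():
     status  count
0   pending      4
1   shipped      4
2      paid      3
3  returned      1
add column count_x3 = t['count'] * 3:
     status  count  count_x3
0   pending      4        12
1   shipped      4        12
2      paid      3         9
3  returned      1         3
So sum() = 36.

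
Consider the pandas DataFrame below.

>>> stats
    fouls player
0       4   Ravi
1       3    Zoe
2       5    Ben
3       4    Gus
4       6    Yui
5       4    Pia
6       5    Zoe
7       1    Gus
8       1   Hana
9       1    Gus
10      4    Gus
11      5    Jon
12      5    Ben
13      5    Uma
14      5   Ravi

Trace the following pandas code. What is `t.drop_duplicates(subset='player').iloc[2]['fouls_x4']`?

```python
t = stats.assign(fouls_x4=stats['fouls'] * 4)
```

add column fouls_x4 = stats['fouls'] * 4:
    fouls player  fouls_x4
0       4   Ravi        16
1       3    Zoe        12
2       5    Ben        20
3       4    Gus        16
4       6    Yui        24
5       4    Pia        16
6       5    Zoe        20
7       1    Gus         4
8       1   Hana         4
9       1    Gus         4
10      4    Gus        16
11      5    Jon        20
12      5    Ben        20
13      5    Uma        20
14      5   Ravi        20
drop duplicate player (keep=first):
    fouls player  fouls_x4
0       4   Ravi        16
1       3    Zoe        12
2       5    Ben        20
3       4    Gus        16
4       6    Yui        24
5       4    Pia        16
8       1   Hana         4
11      5    Jon        20
13      5    Uma        20
Reading off the value at position 2, column 'fouls_x4', we get 20.

20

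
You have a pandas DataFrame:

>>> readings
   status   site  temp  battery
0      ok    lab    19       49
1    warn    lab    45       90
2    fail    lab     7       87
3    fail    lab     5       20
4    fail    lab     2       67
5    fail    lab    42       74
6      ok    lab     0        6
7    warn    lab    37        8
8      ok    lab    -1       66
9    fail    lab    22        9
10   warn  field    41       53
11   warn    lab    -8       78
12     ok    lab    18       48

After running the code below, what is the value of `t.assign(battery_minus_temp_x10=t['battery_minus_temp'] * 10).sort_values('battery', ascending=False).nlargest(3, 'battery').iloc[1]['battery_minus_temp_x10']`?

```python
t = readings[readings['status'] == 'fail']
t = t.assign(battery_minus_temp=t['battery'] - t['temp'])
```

filter rows where status == 'fail':
  status site  temp  battery
2   fail  lab     7       87
3   fail  lab     5       20
4   fail  lab     2       67
5   fail  lab    42       74
9   fail  lab    22        9
add column battery_minus_temp = t['battery'] - t['temp']:
  status site  temp  battery  battery_minus_temp
2   fail  lab     7       87                  80
3   fail  lab     5       20                  15
4   fail  lab     2       67                  65
5   fail  lab    42       74                  32
9   fail  lab    22        9                 -13
add column battery_minus_temp_x10 = t['battery_minus_temp'] * 10:
  status site  temp  battery  battery_minus_temp  battery_minus_temp_x10
2   fail  lab     7       87                  80                     800
3   fail  lab     5       20                  15                     150
4   fail  lab     2       67                  65                     650
5   fail  lab    42       74                  32                     320
9   fail  lab    22        9                 -13                    -130
sort by battery descending:
  status site  temp  battery  battery_minus_temp  battery_minus_temp_x10
2   fail  lab     7       87                  80                     800
5   fail  lab    42       74                  32                     320
4   fail  lab     2       67                  65                     650
3   fail  lab     5       20                  15                     150
9   fail  lab    22        9                 -13                    -130
take 3 rows with largest battery:
  status site  temp  battery  battery_minus_temp  battery_minus_temp_x10
2   fail  lab     7       87                  80                     800
5   fail  lab    42       74                  32                     320
4   fail  lab     2       67                  65                     650
So iloc[1]['battery_minus_temp_x10'] = 320.

320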